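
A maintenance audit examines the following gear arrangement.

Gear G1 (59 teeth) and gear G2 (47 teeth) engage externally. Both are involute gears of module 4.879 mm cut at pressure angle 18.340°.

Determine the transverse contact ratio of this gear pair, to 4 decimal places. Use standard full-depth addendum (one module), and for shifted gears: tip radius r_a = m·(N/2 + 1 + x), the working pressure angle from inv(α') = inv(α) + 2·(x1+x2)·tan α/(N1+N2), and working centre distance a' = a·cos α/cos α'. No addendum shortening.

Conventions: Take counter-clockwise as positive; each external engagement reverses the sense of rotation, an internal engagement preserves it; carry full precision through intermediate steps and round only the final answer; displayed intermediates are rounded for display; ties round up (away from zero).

1.8598

topology: single-mesh involute geometry — m = 4.879, 59T/47T pair
base radii: r_b1 = 136.619700, r_b2 = 108.832642
tip radii: r_a1 = 148.809500, r_a2 = 119.535500
no profile shift: α' = α, a' = a
action lengths: √(r_a1²−r_b1²) = 58.985803, √(r_a2²−r_b2²) = 49.438768
base pitch p_b = π·m·cos α = 14.549269
CR = (58.985803 + 49.438768 − 258.587000·sin 18.34000°)/14.549269 = 1.859807
contact ratio ≈ 1.8598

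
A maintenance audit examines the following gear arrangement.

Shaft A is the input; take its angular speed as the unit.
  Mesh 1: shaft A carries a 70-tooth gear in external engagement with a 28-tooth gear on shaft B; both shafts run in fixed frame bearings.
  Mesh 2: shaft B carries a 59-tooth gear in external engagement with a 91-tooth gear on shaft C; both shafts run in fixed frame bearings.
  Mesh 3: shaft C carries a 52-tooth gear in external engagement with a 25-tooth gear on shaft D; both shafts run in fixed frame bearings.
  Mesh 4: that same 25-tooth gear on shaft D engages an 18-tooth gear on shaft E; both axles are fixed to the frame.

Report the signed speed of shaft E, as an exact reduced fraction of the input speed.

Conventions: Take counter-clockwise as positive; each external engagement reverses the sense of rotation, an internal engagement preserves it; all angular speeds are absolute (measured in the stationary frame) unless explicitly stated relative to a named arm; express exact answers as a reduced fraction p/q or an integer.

295/63

4-mesh fixed-axis compound train (all bearings frame-fixed)
mesh 1 [70T→28T]: |ω|/ω_in = 1×70/28 = 5/2, sense flips to −
mesh 2 [59T→91T]: |ω|/ω_in = (5/2)×59/91 = 295/182, sense flips to +
mesh 3 [52T→25T]: |ω|/ω_in = (295/182)×52/25 = 118/35, sense flips to −
mesh 4 [25T→18T]: |ω|/ω_in = (118/35)×25/18 = 295/63, sense flips to +
signed output speed (× input speed) = 295/63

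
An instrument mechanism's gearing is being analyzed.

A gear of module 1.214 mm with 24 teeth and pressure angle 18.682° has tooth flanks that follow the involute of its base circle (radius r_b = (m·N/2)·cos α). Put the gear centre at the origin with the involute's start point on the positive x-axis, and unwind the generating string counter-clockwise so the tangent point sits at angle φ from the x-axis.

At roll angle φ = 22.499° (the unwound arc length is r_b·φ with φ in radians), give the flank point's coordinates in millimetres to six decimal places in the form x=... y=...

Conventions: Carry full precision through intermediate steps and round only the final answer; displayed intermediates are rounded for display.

x=14.823764 y=0.274272

topology: single-mesh involute geometry — m = 1.214, N = 24
pitch radius r_p = m·N/2 = 1.214·24/2 = 14.568000
base radius r_b = r_p·cos α = 14.568000·cos 18.682° = 13.800426
roll angle φ = 22.499° = 0.39268163 rad
x = r_b·(cos φ + φ·sin φ) = 14.823764
y = r_b·(sin φ − φ·cos φ) = 0.274272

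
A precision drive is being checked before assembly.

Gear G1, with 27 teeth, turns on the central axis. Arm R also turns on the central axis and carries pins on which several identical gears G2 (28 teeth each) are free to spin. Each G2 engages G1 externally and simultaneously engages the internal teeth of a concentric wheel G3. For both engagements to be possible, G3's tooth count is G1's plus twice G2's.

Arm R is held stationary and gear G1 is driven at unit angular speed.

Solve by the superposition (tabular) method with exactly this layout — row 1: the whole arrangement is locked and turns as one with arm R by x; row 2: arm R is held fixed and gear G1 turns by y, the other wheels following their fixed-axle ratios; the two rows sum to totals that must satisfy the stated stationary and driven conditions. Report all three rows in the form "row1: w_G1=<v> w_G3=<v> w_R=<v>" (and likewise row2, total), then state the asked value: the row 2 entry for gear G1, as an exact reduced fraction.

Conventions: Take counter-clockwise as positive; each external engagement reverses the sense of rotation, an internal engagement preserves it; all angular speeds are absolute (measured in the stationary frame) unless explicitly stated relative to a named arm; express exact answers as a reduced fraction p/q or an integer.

planetary set (27T centre, 28T on arm, 83T internal) — Willis relation
row 1: whole set turns with the arm by x
row 2: sun turns y, ring = −(27/83)·y, arm 0
boundary: total ω_arm = x = 0 and total ω_sun = x + y = 1  ⇒  y = 1, x = 0
row 2 ring = −(27/83)·1 = -27/83
totals (row 1 + row 2): sun 0 + 1 = 1, ring 0 + (-27/83) = -27/83, arm 0 + 0 = 0
asked cell (row2, sun) = 1

row1: w_G1=0 w_G3=0 w_R=0
row2: w_G1=1 w_G3=-27/83 w_R=0
total: w_G1=1 w_G3=-27/83 w_R=0
asked value: 1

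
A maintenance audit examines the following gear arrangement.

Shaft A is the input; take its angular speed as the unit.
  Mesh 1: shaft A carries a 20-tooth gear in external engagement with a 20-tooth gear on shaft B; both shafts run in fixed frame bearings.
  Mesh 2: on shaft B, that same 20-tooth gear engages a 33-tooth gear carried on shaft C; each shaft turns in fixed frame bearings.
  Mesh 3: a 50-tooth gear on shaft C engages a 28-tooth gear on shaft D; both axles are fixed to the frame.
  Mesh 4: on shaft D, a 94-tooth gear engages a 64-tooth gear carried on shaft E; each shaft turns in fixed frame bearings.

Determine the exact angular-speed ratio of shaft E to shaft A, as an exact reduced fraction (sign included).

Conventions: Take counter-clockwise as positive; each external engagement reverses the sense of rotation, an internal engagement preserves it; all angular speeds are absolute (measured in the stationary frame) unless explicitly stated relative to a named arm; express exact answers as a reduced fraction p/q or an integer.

5875/3696

class = fixed-axis compound train [4 meshes; 4 ratios multiply, 4 sense flips]
mesh 1 [20T→20T]: running ratio 1, sense −
mesh 2 [20T→33T]: running ratio 20/33, sense +
mesh 3 [50T→28T]: running ratio 250/231, sense −
mesh 4 [94T→64T]: running ratio 5875/3696, sense +
ω_out/ω_in = 5875/3696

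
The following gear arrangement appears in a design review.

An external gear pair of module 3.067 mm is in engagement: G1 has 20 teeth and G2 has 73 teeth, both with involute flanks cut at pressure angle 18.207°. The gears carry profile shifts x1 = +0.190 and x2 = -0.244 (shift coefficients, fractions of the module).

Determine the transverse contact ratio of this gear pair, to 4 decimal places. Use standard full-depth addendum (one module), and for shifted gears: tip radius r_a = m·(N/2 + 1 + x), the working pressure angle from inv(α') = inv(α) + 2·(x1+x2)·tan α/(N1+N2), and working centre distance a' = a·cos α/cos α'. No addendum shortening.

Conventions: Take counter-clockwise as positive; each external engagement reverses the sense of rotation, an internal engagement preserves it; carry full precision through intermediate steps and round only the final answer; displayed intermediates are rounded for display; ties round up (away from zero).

class = single-mesh tooth geometry [involute pair 20T × 73T, m = 3.067]
base radii: r_b1 = 29.134472, r_b2 = 106.340824
tip radii: r_a1 = 34.319730, r_a2 = 114.264152
inv(α') = inv(18.207°) + 2·(+0.190-0.244)·tan α/(20+73) = 0.01076459  ⇒  α' = 18.00226°
a' = a·cos α / cos α' = 142.6155·cos 18.207°/cos 18.00226° = 142.448979
action lengths: √(r_a1²−r_b1²) = 18.139085, √(r_a2²−r_b2²) = 41.808201
base pitch p_b = π·m·cos α = 9.152864
CR = (18.139085 + 41.808201 − 142.448979·sin 18.00226°)/9.152864 = 1.739651
contact ratio ≈ 1.7397

1.7397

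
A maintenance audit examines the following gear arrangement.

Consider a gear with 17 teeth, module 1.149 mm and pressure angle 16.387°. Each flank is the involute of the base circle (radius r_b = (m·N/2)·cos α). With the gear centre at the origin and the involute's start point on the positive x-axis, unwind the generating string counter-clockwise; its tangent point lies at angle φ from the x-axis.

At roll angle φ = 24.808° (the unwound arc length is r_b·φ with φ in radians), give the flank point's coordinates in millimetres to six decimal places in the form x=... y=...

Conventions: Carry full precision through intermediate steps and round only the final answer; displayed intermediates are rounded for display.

class = single-mesh tooth geometry [base-circle involute, m = 1.149, 17T]
pitch radius r_p = m·N/2 = 1.149·17/2 = 9.766500
base radius r_b = r_p·cos α = 9.766500·cos 16.387° = 9.369765
roll angle φ = 24.808° = 0.43298128 rad
x = r_b·(cos φ + φ·sin φ) = 10.207316
y = r_b·(sin φ − φ·cos φ) = 0.248800

x=10.207316 y=0.248800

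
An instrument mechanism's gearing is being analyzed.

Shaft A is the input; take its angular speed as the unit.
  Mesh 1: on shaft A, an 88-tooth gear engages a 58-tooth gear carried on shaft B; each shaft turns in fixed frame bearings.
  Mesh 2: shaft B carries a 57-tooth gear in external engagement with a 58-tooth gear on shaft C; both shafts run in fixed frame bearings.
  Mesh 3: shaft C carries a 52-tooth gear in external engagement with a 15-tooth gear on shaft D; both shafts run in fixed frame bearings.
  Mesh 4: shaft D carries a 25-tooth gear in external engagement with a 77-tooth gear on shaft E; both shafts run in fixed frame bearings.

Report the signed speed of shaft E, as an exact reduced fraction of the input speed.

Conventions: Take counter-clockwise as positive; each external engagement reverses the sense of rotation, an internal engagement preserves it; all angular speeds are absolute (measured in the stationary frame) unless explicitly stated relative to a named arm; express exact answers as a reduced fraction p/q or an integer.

4-mesh fixed-axis compound train (all bearings frame-fixed)
mesh 1 [88T→58T]: |ω|/ω_in = 1×88/58 = 44/29, sense flips to −
mesh 2 [57T→58T]: |ω|/ω_in = (44/29)×57/58 = 1254/841, sense flips to +
mesh 3 [52T→15T]: |ω|/ω_in = (1254/841)×52/15 = 21736/4205, sense flips to −
mesh 4 [25T→77T]: |ω|/ω_in = (21736/4205)×25/77 = 9880/5887, sense flips to +
signed output speed (× input speed) = 9880/5887

9880/5887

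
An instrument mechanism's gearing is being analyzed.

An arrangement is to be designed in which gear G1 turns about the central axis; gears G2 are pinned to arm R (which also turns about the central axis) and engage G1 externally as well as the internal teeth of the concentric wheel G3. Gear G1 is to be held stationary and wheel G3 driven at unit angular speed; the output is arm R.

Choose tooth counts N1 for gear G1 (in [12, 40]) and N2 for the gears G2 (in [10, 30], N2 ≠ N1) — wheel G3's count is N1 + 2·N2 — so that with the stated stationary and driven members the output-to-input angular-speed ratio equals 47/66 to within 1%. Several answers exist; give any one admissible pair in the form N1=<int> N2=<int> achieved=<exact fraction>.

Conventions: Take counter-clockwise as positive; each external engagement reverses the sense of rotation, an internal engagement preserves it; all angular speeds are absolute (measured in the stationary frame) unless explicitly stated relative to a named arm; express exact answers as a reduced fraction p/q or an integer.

N1=19 N2=14 achieved=47/66

class = planetary set [ratio 47/66 wanted; Willis about the carrier]
Willis with ω_sun = 0: ω_arm/ω_ring = N3/(N1+N3); set equal to 47/66  ⇒  N3/N1 = (47/66)/(1 − 47/66) = 47/19
N3 = N1 + 2·N2  ⇒  N2/N1 = (N3/N1 − 1)/2 = (47/19 − 1)/2 = 14/19
smallest multiple with N1 ≥ 12 and N2 ≥ 10: k = 1  ⇒  N1 = 1·19 = 19, N2 = 1·14 = 14 (N1 ≤ 40, N2 ≤ 30, N2 ≠ N1 ✓), N3 = 19 + 2·14 = 47
check: N3/(N1+N3) with N1 = 19, N3 = 47 gives 47/66; |achieved − target| = 0 ≤ 47/6600 ✓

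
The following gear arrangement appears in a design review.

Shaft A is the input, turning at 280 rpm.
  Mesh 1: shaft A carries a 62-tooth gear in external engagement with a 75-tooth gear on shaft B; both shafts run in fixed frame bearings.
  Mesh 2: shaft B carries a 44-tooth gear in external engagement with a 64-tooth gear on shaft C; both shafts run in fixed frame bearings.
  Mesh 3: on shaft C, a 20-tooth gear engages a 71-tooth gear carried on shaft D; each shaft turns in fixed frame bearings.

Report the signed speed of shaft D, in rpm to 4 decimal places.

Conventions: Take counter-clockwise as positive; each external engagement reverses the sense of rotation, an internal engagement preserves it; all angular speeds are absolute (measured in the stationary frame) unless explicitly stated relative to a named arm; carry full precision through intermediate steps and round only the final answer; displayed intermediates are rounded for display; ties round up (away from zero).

-44.8263 rpm

3-mesh fixed-axis compound train (all bearings frame-fixed)
mesh 1 [62T→75T]: ω = 280.0000×62/75 = 231.4667 rpm, sense flips to −
mesh 2 [44T→64T]: ω = 231.4667×44/64 = 159.1333 rpm, sense flips to +
mesh 3 [20T→71T]: ω = 159.1333×20/71 = 44.8263 rpm, sense flips to −
signed output speed = -44.8263 rpm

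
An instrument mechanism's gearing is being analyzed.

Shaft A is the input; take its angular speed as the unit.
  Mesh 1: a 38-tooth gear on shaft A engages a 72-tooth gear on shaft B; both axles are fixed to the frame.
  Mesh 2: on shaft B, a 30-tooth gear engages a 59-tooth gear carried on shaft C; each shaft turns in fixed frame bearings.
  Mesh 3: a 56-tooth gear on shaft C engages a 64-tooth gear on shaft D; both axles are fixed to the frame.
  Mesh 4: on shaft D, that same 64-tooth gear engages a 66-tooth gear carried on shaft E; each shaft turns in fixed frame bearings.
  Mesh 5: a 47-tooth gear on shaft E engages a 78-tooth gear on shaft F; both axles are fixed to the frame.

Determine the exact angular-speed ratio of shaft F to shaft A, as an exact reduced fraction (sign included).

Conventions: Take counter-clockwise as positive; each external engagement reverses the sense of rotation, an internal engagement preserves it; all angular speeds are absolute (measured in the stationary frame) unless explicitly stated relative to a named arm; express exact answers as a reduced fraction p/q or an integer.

-31255/227799

class = fixed-axis compound train [5 meshes; 5 ratios multiply, 5 sense flips]
mesh 1 [38T→72T]: running ratio 19/36, sense −
mesh 2 [30T→59T]: running ratio 95/354, sense +
mesh 3 [56T→64T]: running ratio 665/2832, sense −
mesh 4 [64T→66T]: running ratio 1330/5841, sense +
mesh 5 [47T→78T]: running ratio 31255/227799, sense −
ω_out/ω_in = -31255/227799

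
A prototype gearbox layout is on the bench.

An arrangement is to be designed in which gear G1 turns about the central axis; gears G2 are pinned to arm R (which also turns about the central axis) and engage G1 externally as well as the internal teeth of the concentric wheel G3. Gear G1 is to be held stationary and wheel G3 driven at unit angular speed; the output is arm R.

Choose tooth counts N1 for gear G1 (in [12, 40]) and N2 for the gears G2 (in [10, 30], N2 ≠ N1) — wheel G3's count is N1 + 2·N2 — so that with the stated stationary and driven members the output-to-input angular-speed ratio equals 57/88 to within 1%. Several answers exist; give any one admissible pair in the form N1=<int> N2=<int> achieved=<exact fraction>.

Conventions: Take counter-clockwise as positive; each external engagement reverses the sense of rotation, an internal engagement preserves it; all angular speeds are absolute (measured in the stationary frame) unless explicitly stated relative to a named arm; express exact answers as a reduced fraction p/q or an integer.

class = planetary set [ratio 57/88 wanted; Willis about the carrier]
Willis with ω_sun = 0: ω_arm/ω_ring = N3/(N1+N3); set equal to 57/88  ⇒  N3/N1 = (57/88)/(1 − 57/88) = 57/31
N3 = N1 + 2·N2  ⇒  N2/N1 = (N3/N1 − 1)/2 = (57/31 − 1)/2 = 13/31
smallest multiple with N1 ≥ 12 and N2 ≥ 10: k = 1  ⇒  N1 = 1·31 = 31, N2 = 1·13 = 13 (N1 ≤ 40, N2 ≤ 30, N2 ≠ N1 ✓), N3 = 31 + 2·13 = 57
check: N3/(N1+N3) with N1 = 31, N3 = 57 gives 57/88; |achieved − target| = 0 ≤ 57/8800 ✓

N1=31 N2=13 achieved=57/88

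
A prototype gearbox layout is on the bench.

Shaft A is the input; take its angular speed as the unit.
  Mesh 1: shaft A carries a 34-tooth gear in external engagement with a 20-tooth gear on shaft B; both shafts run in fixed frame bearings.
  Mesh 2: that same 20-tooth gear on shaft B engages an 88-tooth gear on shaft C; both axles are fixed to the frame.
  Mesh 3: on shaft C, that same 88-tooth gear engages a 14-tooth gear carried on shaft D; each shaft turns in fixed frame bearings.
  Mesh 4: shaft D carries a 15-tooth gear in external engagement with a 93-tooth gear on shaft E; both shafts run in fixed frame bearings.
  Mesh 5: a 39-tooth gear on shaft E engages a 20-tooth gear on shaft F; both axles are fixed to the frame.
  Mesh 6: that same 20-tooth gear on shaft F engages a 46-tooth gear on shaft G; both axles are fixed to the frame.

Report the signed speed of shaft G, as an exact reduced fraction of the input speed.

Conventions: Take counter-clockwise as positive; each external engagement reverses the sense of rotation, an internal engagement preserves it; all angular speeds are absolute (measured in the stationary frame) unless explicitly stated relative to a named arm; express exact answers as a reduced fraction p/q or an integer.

6-mesh fixed-axis compound train (all bearings frame-fixed)
mesh 1 [34T→20T]: |ω|/ω_in = 1×34/20 = 17/10, sense flips to −
mesh 2 [20T→88T]: |ω|/ω_in = (17/10)×20/88 = 17/44, sense flips to +
mesh 3 [88T→14T]: |ω|/ω_in = (17/44)×88/14 = 17/7, sense flips to −
mesh 4 [15T→93T]: |ω|/ω_in = (17/7)×15/93 = 85/217, sense flips to +
mesh 5 [39T→20T]: |ω|/ω_in = (85/217)×39/20 = 663/868, sense flips to −
mesh 6 [20T→46T]: |ω|/ω_in = (663/868)×20/46 = 3315/9982, sense flips to +
signed output speed (× input speed) = 3315/9982

3315/9982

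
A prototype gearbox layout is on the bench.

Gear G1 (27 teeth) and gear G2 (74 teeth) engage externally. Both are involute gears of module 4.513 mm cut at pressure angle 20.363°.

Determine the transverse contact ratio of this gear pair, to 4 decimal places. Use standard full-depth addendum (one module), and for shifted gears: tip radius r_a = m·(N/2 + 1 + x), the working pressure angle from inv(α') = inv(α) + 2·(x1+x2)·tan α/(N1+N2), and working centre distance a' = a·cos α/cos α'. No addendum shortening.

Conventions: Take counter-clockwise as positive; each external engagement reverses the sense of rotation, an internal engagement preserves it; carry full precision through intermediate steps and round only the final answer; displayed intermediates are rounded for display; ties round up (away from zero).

class = single-mesh tooth geometry [involute pair 27T × 74T, m = 4.513]
base radii: r_b1 = 57.118076, r_b2 = 156.545838
tip radii: r_a1 = 65.438500, r_a2 = 171.494000
no profile shift: α' = α, a' = a
action lengths: √(r_a1²−r_b1²) = 31.933097, √(r_a2²−r_b2²) = 70.025656
base pitch p_b = π·m·cos α = 13.291980
CR = (31.933097 + 70.025656 − 227.906500·sin 20.36300°)/13.291980 = 1.704402
contact ratio ≈ 1.7044

1.7044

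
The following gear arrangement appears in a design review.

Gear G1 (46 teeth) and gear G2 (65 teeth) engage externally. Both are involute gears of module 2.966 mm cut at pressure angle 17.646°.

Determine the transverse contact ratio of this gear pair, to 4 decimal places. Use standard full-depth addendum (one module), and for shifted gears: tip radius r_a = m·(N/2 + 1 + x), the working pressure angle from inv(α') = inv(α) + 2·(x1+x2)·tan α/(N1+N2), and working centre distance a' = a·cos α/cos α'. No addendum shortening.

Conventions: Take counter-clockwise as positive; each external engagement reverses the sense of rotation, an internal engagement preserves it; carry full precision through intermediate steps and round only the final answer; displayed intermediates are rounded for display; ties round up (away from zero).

1.9118

recognized (one external pair, fixed centres): single-mesh tooth geometry, m = 2.966, N1 = 46, N2 = 65
base radii: r_b1 = 65.008180, r_b2 = 91.859384
tip radii: r_a1 = 71.184000, r_a2 = 99.361000
no profile shift: α' = α, a' = a
action lengths: √(r_a1²−r_b1²) = 29.001697, √(r_a2²−r_b2²) = 37.874290
base pitch p_b = π·m·cos α = 8.879531
CR = (29.001697 + 37.874290 − 164.613000·sin 17.64600°)/8.879531 = 1.911814
contact ratio ≈ 1.9118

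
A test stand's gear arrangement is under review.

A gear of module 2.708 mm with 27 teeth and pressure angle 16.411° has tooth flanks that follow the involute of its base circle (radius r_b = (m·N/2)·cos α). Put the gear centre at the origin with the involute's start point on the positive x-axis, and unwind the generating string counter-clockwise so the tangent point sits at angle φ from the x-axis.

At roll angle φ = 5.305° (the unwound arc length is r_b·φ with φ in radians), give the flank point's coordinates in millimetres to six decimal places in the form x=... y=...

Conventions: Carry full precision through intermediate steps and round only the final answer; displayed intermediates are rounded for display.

single-mesh involute tooth geometry (27T wheel at module 2.708)
pitch radius r_p = m·N/2 = 2.708·27/2 = 36.558000
base radius r_b = r_p·cos α = 36.558000·cos 16.411° = 35.068618
roll angle φ = 5.305° = 0.09258972 rad
x = r_b·(cos φ + φ·sin φ) = 35.218615
y = r_b·(sin φ − φ·cos φ) = 0.009271

x=35.218615 y=0.009271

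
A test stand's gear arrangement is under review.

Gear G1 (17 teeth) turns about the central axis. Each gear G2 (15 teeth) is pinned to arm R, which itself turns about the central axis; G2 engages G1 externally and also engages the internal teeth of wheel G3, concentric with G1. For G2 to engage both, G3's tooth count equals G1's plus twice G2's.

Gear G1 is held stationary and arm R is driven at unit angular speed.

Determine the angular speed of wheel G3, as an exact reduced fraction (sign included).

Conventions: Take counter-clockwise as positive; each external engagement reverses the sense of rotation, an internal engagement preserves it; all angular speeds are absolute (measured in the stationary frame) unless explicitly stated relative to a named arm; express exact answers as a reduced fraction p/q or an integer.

class = planetary set [G3 = 17+2·15 = 47; Willis about the carrier]
ring teeth: 17 + 2·15 = 47
17(ω_sun−ω_arm) = −47(ω_ring−ω_arm),  ω_sun = 0, ω_arm = 1
ω_ring = 1 − (17/47)(0−1) = 64/47
exact speed ratio = 64/47

64/47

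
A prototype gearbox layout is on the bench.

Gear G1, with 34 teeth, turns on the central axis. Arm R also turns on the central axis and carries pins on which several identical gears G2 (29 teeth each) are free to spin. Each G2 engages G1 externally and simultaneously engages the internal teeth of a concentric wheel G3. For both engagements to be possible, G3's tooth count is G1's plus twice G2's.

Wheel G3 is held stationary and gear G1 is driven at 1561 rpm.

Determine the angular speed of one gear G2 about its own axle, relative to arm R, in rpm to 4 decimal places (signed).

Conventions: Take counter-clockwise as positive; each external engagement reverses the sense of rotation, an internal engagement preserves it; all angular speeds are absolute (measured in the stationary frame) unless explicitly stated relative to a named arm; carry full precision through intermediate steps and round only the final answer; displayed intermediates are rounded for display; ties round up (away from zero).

-1336.2912 rpm

recognized (axles ride arm R): planetary set, 34/29/92 teeth
normalise by the input: solve with ω_sun = 1, then scale by 1561 rpm
ring teeth: 34 + 2·29 = 92
34(ω_sun−ω_arm) = −92(ω_ring−ω_arm),  ω_ring = 0, ω_sun = 1
34(1−ω_arm) = −92(0−ω_arm)  ⇒  126·ω_arm = 34  ⇒  ω_arm = 17/63
sun–planet mesh: 34·(1−17/63) = −29·(ω_p−ω_arm)  ⇒  ω_p−ω_arm = -1564/1827
scale: ω_p−ω_arm = -1564/1827 × 1561 rpm = -1336.2912 rpm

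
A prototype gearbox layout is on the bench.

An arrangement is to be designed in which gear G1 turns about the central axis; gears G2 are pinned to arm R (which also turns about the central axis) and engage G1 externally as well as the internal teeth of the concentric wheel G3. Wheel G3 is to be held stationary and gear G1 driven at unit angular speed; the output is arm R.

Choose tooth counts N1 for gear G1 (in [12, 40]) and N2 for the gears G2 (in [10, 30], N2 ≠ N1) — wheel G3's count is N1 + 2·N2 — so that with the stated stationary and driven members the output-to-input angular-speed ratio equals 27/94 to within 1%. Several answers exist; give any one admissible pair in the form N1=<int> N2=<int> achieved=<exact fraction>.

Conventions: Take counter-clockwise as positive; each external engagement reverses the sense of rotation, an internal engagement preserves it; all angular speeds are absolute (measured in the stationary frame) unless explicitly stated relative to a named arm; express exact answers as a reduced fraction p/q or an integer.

N1=27 N2=20 achieved=27/94

class = planetary set [ratio 27/94 wanted; Willis about the carrier]
Willis with ω_ring = 0: ω_arm/ω_sun = N1/(N1+N3); set equal to 27/94  ⇒  N3/N1 = 1/(27/94) − 1 = 67/27
N3 = N1 + 2·N2  ⇒  N2/N1 = (N3/N1 − 1)/2 = (67/27 − 1)/2 = 20/27
smallest multiple with N1 ≥ 12 and N2 ≥ 10: k = 1  ⇒  N1 = 1·27 = 27, N2 = 1·20 = 20 (N1 ≤ 40, N2 ≤ 30, N2 ≠ N1 ✓), N3 = 27 + 2·20 = 67
check: N1/(N1+N3) with N1 = 27, N3 = 67 gives 27/94; |achieved − target| = 0 ≤ 27/9400 ✓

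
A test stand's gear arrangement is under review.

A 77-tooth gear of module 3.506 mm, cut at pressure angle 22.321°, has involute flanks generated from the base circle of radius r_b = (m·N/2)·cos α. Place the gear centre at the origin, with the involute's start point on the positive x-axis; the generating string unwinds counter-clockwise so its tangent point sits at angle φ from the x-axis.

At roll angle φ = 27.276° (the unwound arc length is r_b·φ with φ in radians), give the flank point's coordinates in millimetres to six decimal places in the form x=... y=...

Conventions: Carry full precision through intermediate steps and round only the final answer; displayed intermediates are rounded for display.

topology: single-mesh involute geometry — m = 3.506, N = 77
pitch radius r_p = m·N/2 = 3.506·77/2 = 134.981000
base radius r_b = r_p·cos α = 134.981000·cos 22.321° = 124.866952
roll angle φ = 27.276° = 0.47605601 rad
x = r_b·(cos φ + φ·sin φ) = 138.224585
y = r_b·(sin φ − φ·cos φ) = 4.389610

x=138.224585 y=4.389610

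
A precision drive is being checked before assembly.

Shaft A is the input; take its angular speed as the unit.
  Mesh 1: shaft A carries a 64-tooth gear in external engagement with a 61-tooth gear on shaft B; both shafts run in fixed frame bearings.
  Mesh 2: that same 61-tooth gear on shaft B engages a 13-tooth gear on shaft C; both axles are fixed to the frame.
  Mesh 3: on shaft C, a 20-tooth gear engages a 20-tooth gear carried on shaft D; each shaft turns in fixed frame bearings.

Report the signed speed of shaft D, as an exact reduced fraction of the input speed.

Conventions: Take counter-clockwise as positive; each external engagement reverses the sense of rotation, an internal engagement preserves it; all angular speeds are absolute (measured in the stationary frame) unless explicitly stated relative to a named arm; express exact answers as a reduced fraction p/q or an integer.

-64/13

3-mesh fixed-axis compound train (all bearings frame-fixed)
mesh 1 [64T→61T]: |ω|/ω_in = 1×64/61 = 64/61, sense flips to −
mesh 2 [61T→13T]: |ω|/ω_in = (64/61)×61/13 = 64/13, sense flips to +
mesh 3 [20T→20T]: |ω|/ω_in = (64/13)×20/20 = 64/13, sense flips to −
signed output speed (× input speed) = -64/13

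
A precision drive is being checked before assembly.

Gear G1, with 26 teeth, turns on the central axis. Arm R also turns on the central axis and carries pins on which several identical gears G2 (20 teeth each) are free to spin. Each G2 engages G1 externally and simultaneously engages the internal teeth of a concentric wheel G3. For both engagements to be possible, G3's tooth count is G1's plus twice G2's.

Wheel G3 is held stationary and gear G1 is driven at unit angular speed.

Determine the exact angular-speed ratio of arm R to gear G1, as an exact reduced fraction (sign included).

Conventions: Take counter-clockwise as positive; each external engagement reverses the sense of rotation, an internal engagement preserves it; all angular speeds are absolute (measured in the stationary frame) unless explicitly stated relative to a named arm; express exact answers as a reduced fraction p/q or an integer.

class = planetary set [G3 = 26+2·20 = 66; Willis about the carrier]
ring teeth: 26 + 2·20 = 66
26(ω_sun−ω_arm) = −66(ω_ring−ω_arm),  ω_ring = 0, ω_sun = 1
26(1−ω_arm) = −66(0−ω_arm)  ⇒  92·ω_arm = 26  ⇒  ω_arm = 13/46
ω_out/ω_in = 13/46

13/46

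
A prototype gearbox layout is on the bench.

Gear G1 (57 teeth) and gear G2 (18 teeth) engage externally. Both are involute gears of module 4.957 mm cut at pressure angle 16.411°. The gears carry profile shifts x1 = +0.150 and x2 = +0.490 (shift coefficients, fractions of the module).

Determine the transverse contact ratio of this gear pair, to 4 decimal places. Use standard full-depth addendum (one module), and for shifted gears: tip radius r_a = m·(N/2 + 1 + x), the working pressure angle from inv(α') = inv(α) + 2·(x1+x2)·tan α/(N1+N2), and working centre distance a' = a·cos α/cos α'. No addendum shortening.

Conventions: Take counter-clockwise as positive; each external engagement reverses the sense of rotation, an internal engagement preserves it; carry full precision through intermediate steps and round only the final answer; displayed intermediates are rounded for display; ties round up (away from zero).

1.6296

class = single-mesh tooth geometry [involute pair 57T × 18T, m = 4.957]
base radii: r_b1 = 135.518942, r_b2 = 42.795455
tip radii: r_a1 = 146.975050, r_a2 = 51.998930
inv(α') = inv(16.411°) + 2·(+0.150+0.490)·tan α/(57+18) = 0.01312520  ⇒  α' = 19.19602°
a' = a·cos α / cos α' = 185.8875·cos 16.411°/cos 19.19602° = 188.812521
action lengths: √(r_a1²−r_b1²) = 56.888327, √(r_a2²−r_b2²) = 29.537057
base pitch p_b = π·m·cos α = 14.938432
CR = (56.888327 + 29.537057 − 188.812521·sin 19.19602°)/14.938432 = 1.629598
contact ratio ≈ 1.6296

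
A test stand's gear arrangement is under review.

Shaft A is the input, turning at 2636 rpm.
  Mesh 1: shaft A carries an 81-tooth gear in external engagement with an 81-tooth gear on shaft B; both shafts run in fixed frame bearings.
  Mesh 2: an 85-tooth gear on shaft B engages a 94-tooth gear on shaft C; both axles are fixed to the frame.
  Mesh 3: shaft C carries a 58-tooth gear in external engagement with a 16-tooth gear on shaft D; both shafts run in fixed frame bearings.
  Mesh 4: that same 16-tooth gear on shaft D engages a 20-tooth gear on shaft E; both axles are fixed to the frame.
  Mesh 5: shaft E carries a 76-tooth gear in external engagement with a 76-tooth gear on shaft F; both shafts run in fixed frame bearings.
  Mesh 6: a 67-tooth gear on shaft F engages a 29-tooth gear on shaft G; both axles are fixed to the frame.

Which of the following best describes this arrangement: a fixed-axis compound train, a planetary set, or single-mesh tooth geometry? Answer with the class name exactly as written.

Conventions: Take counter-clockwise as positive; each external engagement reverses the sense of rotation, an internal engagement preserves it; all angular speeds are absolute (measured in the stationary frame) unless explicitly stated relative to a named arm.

topology: fixed-axis compound train — 6 meshes, A→G
classification: fixed-axis compound train

fixed-axis compound train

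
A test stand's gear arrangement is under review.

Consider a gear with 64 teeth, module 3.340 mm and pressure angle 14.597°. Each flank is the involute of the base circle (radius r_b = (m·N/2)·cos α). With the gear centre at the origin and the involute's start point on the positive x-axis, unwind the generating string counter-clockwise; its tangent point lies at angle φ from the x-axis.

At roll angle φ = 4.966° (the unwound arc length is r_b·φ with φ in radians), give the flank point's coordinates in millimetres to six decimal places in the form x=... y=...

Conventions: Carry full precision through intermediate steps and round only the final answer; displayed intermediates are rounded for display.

topology: single-mesh involute geometry — m = 3.340, N = 64
pitch radius r_p = m·N/2 = 3.340·64/2 = 106.880000
base radius r_b = r_p·cos α = 106.880000·cos 14.597° = 103.430167
roll angle φ = 4.966° = 0.08667305 rad
x = r_b·(cos φ + φ·sin φ) = 103.817932
y = r_b·(sin φ − φ·cos φ) = 0.022431

x=103.817932 y=0.022431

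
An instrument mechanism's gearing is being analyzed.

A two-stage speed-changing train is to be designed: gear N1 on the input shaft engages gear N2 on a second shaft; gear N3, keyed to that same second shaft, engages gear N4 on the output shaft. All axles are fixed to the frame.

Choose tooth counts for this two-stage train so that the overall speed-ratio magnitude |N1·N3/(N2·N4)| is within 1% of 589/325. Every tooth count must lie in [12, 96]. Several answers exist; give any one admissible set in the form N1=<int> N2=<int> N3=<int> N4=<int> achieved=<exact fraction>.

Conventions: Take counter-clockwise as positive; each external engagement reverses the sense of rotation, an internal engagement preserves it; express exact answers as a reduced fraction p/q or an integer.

design class (target 589/325): fixed-axis compound train
target = 589/325 in lowest terms: an exact hit needs N1·N3 = k·589 and N2·N4 = k·325 for one integer k, every count in [12, 96]; additionally prefer no 1:1 stage (N1 ≠ N2, N3 ≠ N4)
k = 1: N1·N3 = 589 = 19·31, N2·N4 = 325 = 13·25
achieved = 19·31/(13·25) = 589/325; |achieved − target| = 0 ≤ 589/32500 ✓

N1=19 N2=13 N3=31 N4=25 achieved=589/325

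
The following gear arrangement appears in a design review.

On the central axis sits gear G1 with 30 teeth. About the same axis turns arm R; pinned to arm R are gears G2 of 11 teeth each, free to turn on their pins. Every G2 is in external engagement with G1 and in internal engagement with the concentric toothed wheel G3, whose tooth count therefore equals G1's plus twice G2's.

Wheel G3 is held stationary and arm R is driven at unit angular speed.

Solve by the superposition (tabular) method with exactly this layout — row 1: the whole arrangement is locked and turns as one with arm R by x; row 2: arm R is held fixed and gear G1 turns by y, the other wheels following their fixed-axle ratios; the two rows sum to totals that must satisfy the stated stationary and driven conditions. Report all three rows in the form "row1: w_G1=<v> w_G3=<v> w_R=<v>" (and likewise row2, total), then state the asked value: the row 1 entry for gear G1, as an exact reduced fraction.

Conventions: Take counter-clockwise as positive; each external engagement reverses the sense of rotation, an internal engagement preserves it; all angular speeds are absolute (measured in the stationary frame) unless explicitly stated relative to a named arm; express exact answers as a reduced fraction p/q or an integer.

topology: planetary set — G1 30T / G2 11T / G3 52T, arm = carrier (Willis)
row 1 — lock + rotate with arm: ω_sun = ω_ring = ω_arm = x
row 2 — arm fixed, fixed-axis ratios: sun y, ring −(30/52)·y, arm 0
boundary: total ω_ring = x − (30/52)·y = 0 and total ω_arm = x = 1  ⇒  y = 26/15, x = 1
row 2 ring = −(30/52)·26/15 = -1
totals (row 1 + row 2): sun 1 + 26/15 = 41/15, ring 1 + (-1) = 0, arm 1 + 0 = 1
asked cell (row1, sun) = 1

row1: w_G1=1 w_G3=1 w_R=1
row2: w_G1=26/15 w_G3=-1 w_R=0
total: w_G1=41/15 w_G3=0 w_R=1
asked value: 1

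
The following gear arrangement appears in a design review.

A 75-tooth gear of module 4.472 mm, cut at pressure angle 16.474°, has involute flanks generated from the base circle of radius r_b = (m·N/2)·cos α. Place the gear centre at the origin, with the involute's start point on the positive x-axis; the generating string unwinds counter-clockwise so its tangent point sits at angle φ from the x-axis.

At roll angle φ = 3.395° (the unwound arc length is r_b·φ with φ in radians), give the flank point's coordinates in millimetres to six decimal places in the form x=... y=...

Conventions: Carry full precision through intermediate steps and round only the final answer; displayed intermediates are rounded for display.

class = single-mesh tooth geometry [base-circle involute, m = 4.472, 75T]
pitch radius r_p = m·N/2 = 4.472·75/2 = 167.700000
base radius r_b = r_p·cos α = 167.700000·cos 16.474° = 160.815667
roll angle φ = 3.395° = 0.05925393 rad
x = r_b·(cos φ + φ·sin φ) = 161.097733
y = r_b·(sin φ − φ·cos φ) = 0.011148

x=161.097733 y=0.011148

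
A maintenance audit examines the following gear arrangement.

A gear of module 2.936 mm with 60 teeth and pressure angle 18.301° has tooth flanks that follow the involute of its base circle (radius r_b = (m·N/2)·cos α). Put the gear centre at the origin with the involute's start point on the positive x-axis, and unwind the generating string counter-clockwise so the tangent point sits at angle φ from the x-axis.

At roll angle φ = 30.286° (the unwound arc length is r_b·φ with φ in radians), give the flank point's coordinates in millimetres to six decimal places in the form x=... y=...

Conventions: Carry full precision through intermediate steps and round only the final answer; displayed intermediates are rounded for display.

x=94.504159 y=4.003031

recognized (one wheel, involute flank): single-mesh tooth geometry, m = 2.936, N = 60
pitch radius r_p = m·N/2 = 2.936·60/2 = 88.080000
base radius r_b = r_p·cos α = 88.080000·cos 18.301° = 83.624913
roll angle φ = 30.286° = 0.52859042 rad
x = r_b·(cos φ + φ·sin φ) = 94.504159
y = r_b·(sin φ − φ·cos φ) = 4.003031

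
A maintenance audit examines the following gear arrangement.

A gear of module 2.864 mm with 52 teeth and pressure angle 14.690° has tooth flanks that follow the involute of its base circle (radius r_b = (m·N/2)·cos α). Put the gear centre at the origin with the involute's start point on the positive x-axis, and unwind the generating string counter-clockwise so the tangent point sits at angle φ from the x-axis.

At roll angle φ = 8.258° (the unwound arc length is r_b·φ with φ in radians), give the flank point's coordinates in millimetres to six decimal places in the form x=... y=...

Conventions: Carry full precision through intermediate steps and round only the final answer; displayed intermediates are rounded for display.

x=72.774190 y=0.071737

topology: single-mesh involute geometry — m = 2.864, N = 52
pitch radius r_p = m·N/2 = 2.864·52/2 = 74.464000
base radius r_b = r_p·cos α = 74.464000·cos 14.690° = 72.029923
roll angle φ = 8.258° = 0.14412929 rad
x = r_b·(cos φ + φ·sin φ) = 72.774190
y = r_b·(sin φ − φ·cos φ) = 0.071737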